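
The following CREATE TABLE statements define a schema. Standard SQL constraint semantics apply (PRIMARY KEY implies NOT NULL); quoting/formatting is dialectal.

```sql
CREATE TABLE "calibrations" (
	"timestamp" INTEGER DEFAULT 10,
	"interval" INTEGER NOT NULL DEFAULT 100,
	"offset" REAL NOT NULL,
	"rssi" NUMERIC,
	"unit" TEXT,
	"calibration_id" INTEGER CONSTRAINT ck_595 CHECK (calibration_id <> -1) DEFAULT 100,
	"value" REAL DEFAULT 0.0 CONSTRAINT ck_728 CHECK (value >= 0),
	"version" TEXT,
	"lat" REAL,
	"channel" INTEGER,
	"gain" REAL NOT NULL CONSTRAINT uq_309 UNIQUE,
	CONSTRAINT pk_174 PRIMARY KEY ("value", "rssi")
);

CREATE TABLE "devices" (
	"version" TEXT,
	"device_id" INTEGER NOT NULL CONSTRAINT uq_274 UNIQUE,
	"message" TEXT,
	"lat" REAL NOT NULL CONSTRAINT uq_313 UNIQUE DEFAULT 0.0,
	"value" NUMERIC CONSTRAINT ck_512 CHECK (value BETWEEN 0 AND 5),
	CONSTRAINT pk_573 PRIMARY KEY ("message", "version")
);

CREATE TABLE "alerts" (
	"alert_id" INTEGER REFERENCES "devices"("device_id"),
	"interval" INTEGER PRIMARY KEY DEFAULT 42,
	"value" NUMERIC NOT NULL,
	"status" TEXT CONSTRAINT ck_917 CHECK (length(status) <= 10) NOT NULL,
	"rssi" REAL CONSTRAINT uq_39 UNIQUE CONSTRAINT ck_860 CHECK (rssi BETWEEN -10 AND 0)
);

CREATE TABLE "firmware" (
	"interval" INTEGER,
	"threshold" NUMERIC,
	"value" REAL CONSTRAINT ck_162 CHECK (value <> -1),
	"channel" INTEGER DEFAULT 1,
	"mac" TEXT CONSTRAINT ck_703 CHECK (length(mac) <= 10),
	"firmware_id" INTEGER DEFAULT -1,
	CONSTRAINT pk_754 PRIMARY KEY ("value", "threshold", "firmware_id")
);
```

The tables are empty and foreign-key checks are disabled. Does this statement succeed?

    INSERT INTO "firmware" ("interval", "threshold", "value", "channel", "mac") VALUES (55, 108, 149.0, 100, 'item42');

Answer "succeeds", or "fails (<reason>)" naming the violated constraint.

NOT NULL columns: firmware_id defaults to -1; threshold is supplied; value is supplied.
CHECK constraints: 149.0 satisfies (value <> -1); 'item42' satisfies (length(mac) <= 10).
No constraint is violated.

succeeds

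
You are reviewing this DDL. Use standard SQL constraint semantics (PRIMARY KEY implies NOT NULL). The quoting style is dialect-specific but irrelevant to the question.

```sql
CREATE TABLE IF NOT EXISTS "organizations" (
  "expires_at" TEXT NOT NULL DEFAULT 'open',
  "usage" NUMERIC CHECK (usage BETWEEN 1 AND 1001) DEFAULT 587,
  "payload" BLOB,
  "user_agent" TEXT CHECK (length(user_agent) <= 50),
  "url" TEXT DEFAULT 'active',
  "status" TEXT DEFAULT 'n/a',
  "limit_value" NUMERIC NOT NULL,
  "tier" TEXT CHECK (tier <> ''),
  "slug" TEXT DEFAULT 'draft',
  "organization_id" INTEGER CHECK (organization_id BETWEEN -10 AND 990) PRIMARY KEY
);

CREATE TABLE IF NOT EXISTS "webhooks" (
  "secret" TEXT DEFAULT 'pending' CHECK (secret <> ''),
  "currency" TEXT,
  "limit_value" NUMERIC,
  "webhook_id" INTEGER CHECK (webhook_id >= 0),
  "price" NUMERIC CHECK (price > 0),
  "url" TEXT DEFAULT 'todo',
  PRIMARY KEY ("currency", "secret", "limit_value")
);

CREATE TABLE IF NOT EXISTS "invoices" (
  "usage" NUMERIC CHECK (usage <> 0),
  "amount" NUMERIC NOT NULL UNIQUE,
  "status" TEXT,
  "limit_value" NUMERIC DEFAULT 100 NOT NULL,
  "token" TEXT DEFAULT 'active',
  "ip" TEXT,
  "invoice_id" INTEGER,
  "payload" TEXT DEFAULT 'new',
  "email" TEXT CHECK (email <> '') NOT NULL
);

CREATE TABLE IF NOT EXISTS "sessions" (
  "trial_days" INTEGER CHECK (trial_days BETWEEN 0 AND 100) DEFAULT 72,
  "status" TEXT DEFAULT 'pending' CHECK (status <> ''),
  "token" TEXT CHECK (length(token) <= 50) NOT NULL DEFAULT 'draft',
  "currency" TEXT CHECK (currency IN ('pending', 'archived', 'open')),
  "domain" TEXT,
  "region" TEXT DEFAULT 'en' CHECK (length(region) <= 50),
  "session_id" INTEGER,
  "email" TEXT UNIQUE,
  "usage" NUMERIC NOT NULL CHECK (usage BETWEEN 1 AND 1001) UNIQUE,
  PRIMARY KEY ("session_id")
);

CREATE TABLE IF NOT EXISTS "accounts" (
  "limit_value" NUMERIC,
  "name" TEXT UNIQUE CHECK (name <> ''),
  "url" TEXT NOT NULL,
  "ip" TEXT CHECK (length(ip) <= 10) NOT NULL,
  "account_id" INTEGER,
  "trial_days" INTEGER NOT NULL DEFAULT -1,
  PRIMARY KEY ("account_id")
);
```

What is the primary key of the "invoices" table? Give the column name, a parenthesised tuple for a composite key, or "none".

none

No column is declared PRIMARY KEY inline, and there is no table-level PRIMARY KEY clause in invoices.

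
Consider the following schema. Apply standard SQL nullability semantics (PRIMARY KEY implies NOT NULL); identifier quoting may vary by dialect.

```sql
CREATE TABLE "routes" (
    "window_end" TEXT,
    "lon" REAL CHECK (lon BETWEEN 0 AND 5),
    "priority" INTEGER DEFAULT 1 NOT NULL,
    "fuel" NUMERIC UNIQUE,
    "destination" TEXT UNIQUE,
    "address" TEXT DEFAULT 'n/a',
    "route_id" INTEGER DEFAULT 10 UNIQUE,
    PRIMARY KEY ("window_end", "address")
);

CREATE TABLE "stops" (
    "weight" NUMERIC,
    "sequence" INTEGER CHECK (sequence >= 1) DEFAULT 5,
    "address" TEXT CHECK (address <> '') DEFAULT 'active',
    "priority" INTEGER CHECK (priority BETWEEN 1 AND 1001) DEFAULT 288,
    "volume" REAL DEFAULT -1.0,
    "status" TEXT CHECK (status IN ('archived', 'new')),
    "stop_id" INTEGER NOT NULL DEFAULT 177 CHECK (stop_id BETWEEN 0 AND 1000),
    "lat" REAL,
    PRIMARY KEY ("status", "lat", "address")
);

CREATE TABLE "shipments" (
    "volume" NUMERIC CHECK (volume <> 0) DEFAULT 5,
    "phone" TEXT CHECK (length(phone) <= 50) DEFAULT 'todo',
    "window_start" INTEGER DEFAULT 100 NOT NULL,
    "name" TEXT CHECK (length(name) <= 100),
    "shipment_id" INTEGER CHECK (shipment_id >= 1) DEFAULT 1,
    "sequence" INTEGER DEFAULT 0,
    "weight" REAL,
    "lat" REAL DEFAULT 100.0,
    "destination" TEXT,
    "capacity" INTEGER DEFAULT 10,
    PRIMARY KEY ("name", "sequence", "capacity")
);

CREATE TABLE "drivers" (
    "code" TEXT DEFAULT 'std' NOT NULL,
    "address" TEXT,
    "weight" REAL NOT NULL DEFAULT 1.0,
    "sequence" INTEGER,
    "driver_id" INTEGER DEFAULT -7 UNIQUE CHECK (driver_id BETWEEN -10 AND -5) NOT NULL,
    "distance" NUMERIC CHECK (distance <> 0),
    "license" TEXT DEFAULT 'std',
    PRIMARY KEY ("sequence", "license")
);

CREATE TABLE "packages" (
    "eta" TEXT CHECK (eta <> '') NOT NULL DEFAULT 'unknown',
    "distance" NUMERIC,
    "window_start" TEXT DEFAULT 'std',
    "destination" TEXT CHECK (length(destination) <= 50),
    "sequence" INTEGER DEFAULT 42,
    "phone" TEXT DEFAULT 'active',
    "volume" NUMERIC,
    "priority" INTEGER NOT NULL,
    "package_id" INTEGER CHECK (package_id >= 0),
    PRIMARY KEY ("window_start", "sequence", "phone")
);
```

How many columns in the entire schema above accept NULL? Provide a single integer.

routes: 4 nullable (lon, fuel, destination, route_id — PK (window_end, address) and explicit NOT NULL columns excluded).
stops: 4 nullable (weight, sequence, priority, volume — PK (status, lat, address) and explicit NOT NULL columns excluded).
shipments: 6 nullable (volume, phone, shipment_id, weight, lat, destination — PK (name, sequence, capacity) and explicit NOT NULL columns excluded).
drivers: 2 nullable (address, distance — PK (sequence, license) and explicit NOT NULL columns excluded).
packages: 4 nullable (distance, destination, volume, package_id — PK (window_start, sequence, phone) and explicit NOT NULL columns excluded).
Total: 4 + 4 + 6 + 2 + 4 = 20.

20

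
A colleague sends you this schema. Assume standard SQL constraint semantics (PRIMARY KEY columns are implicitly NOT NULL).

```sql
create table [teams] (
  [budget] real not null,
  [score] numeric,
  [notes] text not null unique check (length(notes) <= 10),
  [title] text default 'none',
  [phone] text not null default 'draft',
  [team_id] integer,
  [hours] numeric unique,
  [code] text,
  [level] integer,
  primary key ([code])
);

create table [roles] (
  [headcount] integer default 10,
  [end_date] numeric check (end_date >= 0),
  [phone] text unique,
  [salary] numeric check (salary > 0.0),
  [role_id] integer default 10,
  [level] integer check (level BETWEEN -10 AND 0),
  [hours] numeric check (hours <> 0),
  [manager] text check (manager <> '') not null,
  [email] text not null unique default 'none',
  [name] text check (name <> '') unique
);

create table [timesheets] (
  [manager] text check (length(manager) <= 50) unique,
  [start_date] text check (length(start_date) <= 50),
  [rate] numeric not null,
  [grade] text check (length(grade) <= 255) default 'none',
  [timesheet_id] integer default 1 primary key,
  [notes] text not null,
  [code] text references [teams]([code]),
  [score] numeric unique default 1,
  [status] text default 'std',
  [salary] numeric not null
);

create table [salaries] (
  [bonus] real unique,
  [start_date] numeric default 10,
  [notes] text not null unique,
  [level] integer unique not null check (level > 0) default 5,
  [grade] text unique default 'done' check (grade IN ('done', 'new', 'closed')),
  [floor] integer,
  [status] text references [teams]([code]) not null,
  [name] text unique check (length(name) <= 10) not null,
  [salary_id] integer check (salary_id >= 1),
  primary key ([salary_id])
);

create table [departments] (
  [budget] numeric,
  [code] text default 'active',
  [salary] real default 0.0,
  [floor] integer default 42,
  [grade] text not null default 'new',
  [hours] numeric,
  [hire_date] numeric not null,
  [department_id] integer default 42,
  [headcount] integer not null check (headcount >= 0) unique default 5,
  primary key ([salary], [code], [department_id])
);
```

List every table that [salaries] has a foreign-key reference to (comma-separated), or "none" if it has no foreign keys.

teams

- status REFERENCES teams(code).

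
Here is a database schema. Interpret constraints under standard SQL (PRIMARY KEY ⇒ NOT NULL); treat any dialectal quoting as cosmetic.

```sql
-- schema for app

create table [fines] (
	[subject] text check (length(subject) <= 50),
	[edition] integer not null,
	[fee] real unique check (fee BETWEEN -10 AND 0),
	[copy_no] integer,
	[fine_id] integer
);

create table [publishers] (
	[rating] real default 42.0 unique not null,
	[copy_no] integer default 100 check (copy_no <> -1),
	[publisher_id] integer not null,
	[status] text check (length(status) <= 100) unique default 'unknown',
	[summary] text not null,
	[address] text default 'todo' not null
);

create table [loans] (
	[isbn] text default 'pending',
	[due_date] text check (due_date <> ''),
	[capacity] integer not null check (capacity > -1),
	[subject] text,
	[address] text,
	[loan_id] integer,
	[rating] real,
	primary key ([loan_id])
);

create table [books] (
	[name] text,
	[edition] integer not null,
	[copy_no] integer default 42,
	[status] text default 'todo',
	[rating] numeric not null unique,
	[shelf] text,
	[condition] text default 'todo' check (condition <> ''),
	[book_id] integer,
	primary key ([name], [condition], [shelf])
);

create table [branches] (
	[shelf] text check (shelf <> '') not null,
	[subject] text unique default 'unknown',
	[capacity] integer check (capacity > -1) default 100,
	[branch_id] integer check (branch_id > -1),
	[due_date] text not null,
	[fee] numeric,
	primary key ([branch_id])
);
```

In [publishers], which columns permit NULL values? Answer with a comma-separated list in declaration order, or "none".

copy_no, status

- rating: declared NOT NULL → not nullable.
- copy_no: CHECK does not forbid NULL (a CHECK constraint passes when its expression is NULL) → nullable.
- publisher_id: declared NOT NULL → not nullable.
- status: CHECK does not forbid NULL (a CHECK constraint passes when its expression is NULL) → nullable.
- summary: declared NOT NULL → not nullable.
- address: declared NOT NULL → not nullable.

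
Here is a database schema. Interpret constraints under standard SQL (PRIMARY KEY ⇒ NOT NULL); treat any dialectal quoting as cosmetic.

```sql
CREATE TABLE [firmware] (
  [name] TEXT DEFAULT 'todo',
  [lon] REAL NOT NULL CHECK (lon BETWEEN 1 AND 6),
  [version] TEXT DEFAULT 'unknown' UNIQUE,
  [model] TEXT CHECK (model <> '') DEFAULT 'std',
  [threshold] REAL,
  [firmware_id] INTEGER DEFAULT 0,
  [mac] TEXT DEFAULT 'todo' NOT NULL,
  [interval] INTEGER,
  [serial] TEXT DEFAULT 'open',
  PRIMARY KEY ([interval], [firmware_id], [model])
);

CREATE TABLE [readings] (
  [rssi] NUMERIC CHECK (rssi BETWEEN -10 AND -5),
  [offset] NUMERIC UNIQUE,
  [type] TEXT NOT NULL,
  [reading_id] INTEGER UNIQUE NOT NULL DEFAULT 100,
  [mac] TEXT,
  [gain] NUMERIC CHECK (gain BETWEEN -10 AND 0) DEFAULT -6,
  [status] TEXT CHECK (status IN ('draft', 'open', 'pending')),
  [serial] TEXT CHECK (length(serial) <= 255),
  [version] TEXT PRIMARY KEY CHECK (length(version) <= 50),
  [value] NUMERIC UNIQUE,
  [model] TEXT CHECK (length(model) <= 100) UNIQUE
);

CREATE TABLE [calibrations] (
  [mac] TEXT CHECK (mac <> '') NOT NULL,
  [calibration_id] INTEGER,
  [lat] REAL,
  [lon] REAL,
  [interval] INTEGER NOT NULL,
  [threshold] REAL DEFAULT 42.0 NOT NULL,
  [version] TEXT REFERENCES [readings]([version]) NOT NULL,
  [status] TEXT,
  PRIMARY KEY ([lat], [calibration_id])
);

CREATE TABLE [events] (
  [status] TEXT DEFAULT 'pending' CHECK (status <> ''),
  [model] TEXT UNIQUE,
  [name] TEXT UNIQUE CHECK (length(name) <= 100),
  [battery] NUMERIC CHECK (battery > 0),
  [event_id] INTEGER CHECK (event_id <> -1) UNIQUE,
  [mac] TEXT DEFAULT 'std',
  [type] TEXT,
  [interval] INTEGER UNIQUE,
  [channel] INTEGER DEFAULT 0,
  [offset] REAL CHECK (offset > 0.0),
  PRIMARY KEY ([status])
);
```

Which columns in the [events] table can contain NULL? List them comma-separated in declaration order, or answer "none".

- status: part of the PRIMARY KEY, which implies NOT NULL → not nullable.
- model: UNIQUE does not imply NOT NULL → nullable.
- name: CHECK does not forbid NULL (a CHECK constraint passes when its expression is NULL) → nullable.
- battery: CHECK does not forbid NULL (a CHECK constraint passes when its expression is NULL) → nullable.
- event_id: CHECK does not forbid NULL (a CHECK constraint passes when its expression is NULL) → nullable.
- mac: DEFAULT only fills an omitted column; an explicit NULL is still allowed → nullable.
- type: no NOT NULL constraint applies → nullable.
- interval: UNIQUE does not imply NOT NULL → nullable.
- channel: DEFAULT only fills an omitted column; an explicit NULL is still allowed → nullable.
- offset: CHECK does not forbid NULL (a CHECK constraint passes when its expression is NULL) → nullable.

model, name, battery, event_id, mac, type, interval, channel, offset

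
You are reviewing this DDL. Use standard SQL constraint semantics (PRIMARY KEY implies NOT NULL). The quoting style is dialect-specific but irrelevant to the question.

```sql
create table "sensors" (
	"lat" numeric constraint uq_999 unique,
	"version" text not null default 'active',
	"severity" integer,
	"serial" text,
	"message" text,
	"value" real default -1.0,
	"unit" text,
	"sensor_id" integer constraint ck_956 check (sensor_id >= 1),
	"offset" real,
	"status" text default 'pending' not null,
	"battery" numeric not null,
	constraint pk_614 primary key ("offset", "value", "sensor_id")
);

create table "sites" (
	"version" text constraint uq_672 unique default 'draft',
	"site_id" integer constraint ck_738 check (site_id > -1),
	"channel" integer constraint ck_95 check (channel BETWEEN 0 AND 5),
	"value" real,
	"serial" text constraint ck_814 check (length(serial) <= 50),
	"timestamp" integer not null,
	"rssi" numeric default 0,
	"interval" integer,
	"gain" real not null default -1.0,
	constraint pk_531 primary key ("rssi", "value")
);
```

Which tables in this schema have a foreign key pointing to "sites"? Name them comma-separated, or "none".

No REFERENCES clause anywhere in the schema names sites.

none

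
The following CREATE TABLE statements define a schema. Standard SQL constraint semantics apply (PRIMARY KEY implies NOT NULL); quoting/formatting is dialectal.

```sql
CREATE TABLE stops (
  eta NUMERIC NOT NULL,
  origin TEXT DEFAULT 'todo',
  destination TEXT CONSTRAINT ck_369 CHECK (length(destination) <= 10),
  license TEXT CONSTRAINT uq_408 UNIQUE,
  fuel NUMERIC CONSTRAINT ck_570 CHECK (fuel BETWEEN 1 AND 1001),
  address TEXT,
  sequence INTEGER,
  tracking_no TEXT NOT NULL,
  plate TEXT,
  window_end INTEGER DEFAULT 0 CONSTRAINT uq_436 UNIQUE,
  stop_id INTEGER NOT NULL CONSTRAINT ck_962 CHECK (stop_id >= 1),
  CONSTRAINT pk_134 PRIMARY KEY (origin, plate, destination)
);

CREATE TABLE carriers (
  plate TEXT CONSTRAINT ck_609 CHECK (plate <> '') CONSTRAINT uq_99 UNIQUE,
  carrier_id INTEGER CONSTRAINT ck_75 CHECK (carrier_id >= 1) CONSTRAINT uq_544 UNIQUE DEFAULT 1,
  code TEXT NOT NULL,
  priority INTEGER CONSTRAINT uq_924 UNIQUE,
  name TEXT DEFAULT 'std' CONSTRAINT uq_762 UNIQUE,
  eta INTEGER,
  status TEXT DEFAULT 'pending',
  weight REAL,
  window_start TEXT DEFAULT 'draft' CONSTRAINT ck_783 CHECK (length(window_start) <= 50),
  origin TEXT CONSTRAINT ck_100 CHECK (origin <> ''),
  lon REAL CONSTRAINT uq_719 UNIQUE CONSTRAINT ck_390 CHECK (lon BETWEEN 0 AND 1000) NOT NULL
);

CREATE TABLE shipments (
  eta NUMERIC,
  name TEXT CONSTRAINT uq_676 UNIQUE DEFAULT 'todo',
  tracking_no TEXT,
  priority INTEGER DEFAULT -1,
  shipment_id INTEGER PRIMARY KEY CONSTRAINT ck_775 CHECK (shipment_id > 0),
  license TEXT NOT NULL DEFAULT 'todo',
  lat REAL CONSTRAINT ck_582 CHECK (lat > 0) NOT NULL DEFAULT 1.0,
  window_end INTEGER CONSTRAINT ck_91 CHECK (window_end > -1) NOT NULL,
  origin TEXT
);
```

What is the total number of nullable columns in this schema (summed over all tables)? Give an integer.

19

stops: 5 nullable (license, fuel, address, sequence, window_end — PK (origin, plate, destination) and explicit NOT NULL columns excluded).
carriers: 9 nullable (plate, carrier_id, priority, name, eta, status, weight, window_start, origin — PK none and explicit NOT NULL columns excluded).
shipments: 5 nullable (eta, name, tracking_no, priority, origin — PK (shipment_id) and explicit NOT NULL columns excluded).
Total: 5 + 9 + 5 = 19.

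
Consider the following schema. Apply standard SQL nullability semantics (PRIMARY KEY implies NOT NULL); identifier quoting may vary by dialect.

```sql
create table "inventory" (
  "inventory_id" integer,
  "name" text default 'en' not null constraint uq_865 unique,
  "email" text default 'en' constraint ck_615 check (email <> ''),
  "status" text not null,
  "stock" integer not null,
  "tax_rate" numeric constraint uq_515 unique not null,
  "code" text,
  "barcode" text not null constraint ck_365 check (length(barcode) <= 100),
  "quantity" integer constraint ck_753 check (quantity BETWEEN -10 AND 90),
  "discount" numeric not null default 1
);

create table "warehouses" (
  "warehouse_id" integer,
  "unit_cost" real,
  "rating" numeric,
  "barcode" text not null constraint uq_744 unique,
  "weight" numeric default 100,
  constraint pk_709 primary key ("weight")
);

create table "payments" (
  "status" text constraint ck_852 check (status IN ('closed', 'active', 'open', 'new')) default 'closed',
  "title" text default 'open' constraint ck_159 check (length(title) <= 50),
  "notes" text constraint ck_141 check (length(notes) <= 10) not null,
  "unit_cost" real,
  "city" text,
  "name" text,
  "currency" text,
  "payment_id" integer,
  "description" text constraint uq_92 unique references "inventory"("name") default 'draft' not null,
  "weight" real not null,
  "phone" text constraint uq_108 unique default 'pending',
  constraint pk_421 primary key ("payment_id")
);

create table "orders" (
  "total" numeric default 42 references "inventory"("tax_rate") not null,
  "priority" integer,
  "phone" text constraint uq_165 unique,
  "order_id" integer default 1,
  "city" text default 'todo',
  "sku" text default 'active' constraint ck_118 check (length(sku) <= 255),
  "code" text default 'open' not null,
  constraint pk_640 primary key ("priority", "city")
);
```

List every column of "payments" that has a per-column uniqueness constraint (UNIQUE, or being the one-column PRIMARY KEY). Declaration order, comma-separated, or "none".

payment_id, description, phone

- status: no UNIQUE or single-column PK constraint.
- title: no UNIQUE or single-column PK constraint.
- notes: no UNIQUE or single-column PK constraint.
- unit_cost: no UNIQUE or single-column PK constraint.
- city: no UNIQUE or single-column PK constraint.
- name: no UNIQUE or single-column PK constraint.
- currency: no UNIQUE or single-column PK constraint.
- payment_id: single-column PRIMARY KEY → unique.
- description: declared UNIQUE → unique.
- weight: no UNIQUE or single-column PK constraint.
- phone: declared UNIQUE → unique.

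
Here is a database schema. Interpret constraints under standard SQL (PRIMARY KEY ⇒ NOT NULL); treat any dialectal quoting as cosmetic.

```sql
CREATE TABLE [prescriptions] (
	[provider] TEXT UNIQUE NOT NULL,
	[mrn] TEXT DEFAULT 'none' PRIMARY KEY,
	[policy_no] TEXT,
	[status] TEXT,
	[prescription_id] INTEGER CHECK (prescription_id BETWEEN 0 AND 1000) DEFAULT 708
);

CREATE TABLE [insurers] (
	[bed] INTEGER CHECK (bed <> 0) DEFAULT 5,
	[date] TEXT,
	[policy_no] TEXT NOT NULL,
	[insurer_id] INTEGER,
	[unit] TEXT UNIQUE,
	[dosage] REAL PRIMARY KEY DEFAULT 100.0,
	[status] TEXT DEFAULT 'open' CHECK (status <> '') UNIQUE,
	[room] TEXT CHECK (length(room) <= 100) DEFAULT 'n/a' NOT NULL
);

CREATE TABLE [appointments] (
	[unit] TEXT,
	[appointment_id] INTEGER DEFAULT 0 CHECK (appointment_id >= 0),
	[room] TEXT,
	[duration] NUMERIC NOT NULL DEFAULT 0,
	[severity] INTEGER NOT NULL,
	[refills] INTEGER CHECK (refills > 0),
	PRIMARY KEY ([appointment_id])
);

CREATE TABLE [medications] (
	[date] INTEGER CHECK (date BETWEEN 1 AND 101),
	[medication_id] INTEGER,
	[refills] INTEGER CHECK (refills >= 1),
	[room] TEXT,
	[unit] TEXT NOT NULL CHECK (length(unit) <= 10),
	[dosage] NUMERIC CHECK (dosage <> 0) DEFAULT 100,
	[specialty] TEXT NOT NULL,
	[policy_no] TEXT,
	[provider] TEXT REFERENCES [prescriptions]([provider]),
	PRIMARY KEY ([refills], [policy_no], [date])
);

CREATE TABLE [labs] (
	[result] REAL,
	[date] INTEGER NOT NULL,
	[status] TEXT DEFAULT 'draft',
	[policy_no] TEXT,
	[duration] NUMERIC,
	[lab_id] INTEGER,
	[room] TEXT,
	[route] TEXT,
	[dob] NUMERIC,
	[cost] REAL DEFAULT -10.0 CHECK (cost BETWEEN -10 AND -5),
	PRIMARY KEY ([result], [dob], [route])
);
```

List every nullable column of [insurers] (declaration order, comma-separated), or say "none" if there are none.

- bed: CHECK does not forbid NULL (a CHECK constraint passes when its expression is NULL) → nullable.
- date: no NOT NULL constraint applies → nullable.
- policy_no: declared NOT NULL → not nullable.
- insurer_id: no NOT NULL constraint applies → nullable.
- unit: UNIQUE does not imply NOT NULL → nullable.
- dosage: part of the PRIMARY KEY, which implies NOT NULL → not nullable.
- status: CHECK does not forbid NULL (a CHECK constraint passes when its expression is NULL) → nullable.
- room: declared NOT NULL → not nullable.

bed, date, insurer_id, unit, status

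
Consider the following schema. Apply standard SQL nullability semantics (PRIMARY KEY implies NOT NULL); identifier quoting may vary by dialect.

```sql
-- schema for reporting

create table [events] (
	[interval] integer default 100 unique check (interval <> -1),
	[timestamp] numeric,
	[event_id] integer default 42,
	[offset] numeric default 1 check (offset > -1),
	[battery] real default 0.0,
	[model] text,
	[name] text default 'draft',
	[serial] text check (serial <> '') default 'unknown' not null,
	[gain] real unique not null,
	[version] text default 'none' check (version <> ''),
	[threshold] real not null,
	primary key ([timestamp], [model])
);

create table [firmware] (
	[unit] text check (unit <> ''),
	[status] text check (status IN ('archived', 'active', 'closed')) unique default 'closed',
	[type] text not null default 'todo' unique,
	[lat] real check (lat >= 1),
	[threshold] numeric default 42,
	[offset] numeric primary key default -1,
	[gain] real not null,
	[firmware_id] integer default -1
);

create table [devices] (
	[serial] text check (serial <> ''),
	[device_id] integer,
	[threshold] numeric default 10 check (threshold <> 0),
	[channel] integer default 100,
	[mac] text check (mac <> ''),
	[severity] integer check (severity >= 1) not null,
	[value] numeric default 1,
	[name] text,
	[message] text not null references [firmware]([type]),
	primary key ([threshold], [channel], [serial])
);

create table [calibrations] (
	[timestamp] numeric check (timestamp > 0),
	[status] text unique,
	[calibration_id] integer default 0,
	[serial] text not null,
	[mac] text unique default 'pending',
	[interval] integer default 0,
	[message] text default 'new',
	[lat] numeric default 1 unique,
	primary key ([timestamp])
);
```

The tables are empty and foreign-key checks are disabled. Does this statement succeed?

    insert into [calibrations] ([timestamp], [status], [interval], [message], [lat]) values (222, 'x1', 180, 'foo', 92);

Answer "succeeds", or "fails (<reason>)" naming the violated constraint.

serial is omitted from the column list and has no DEFAULT, so it would receive NULL.
But serial is declared NOT NULL.

fails (NOT NULL on serial)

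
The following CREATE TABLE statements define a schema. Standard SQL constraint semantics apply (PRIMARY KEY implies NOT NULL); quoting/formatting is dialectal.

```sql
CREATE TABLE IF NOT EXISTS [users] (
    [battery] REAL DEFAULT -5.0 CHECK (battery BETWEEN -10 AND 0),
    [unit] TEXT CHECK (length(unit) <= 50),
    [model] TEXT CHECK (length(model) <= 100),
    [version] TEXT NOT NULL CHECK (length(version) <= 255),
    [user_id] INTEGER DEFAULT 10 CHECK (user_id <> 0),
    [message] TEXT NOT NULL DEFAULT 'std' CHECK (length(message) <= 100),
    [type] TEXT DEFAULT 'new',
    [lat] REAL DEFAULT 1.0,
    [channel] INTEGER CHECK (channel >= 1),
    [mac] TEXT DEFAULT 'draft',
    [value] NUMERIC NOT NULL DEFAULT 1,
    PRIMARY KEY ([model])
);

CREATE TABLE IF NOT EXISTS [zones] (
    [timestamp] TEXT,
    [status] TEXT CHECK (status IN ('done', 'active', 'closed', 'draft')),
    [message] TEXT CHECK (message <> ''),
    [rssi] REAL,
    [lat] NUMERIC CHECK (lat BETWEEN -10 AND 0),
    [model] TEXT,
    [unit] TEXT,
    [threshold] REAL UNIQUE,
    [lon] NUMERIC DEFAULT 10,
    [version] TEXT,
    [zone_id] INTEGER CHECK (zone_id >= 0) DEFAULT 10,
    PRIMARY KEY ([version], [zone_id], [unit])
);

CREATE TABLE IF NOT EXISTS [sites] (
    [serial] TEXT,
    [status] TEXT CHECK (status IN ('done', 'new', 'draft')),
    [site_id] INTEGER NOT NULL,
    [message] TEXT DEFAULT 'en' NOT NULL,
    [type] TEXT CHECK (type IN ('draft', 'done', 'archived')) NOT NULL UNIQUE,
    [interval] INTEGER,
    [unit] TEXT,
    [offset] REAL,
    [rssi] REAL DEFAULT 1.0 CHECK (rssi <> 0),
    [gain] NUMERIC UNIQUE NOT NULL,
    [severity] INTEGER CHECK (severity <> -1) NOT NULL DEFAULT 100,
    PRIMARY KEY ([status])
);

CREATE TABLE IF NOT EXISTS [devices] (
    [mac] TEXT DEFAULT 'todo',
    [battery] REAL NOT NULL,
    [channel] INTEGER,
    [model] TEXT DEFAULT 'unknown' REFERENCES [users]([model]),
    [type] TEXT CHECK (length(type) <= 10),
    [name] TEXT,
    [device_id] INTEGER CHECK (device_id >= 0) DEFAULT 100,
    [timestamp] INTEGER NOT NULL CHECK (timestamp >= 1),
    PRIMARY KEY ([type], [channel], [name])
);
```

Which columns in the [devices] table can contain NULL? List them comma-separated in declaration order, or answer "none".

- mac: DEFAULT only fills an omitted column; an explicit NULL is still allowed → nullable.
- battery: declared NOT NULL → not nullable.
- channel: part of the PRIMARY KEY, which implies NOT NULL → not nullable.
- model: a foreign key column may be NULL unless separately constrained → nullable.
- type: part of the PRIMARY KEY, which implies NOT NULL → not nullable.
- name: part of the PRIMARY KEY, which implies NOT NULL → not nullable.
- device_id: CHECK does not forbid NULL (a CHECK constraint passes when its expression is NULL) → nullable.
- timestamp: declared NOT NULL → not nullable.

mac, model, device_id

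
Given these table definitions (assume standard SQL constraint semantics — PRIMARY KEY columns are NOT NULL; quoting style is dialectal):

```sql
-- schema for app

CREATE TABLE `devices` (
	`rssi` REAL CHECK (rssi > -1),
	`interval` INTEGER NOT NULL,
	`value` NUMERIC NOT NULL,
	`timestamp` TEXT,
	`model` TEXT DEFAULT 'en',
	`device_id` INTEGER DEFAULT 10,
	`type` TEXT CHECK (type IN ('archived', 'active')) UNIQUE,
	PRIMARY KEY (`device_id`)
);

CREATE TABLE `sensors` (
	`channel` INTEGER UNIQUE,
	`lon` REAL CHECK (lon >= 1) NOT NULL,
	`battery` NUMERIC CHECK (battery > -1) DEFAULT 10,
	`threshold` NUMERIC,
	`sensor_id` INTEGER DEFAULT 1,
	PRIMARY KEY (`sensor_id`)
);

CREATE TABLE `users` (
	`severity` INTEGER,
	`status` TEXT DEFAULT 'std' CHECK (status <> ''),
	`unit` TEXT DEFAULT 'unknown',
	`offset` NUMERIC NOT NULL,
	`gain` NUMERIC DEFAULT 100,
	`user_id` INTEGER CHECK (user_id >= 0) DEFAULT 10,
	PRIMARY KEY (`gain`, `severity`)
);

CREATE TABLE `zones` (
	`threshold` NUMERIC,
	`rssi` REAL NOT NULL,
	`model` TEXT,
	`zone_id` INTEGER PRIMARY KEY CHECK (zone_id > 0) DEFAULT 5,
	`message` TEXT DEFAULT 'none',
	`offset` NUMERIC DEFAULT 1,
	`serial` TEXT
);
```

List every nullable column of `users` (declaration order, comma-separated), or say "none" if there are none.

- severity: part of the PRIMARY KEY, which implies NOT NULL → not nullable.
- status: CHECK does not forbid NULL (a CHECK constraint passes when its expression is NULL) → nullable.
- unit: DEFAULT only fills an omitted column; an explicit NULL is still allowed → nullable.
- offset: declared NOT NULL → not nullable.
- gain: part of the PRIMARY KEY, which implies NOT NULL → not nullable.
- user_id: CHECK does not forbid NULL (a CHECK constraint passes when its expression is NULL) → nullable.

status, unit, user_id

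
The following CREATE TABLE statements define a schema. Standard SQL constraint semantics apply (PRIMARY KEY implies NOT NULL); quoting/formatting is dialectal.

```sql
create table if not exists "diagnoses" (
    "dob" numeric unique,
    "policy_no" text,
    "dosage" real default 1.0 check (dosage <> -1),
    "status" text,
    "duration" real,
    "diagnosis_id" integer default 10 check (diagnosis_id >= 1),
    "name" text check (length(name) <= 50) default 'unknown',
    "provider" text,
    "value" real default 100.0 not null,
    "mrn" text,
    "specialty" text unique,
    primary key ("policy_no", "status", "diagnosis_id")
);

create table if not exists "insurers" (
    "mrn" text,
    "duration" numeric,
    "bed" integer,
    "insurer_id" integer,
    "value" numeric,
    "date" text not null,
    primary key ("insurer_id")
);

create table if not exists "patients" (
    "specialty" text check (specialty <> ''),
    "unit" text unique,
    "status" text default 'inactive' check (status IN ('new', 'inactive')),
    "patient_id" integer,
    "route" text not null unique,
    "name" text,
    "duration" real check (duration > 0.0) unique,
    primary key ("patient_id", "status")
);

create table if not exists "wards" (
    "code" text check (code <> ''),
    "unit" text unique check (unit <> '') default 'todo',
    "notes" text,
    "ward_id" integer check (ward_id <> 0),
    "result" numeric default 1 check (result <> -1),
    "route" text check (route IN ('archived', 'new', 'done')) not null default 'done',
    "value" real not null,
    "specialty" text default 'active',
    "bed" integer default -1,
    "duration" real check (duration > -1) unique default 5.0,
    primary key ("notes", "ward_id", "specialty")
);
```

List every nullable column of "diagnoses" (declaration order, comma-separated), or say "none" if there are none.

- dob: UNIQUE does not imply NOT NULL → nullable.
- policy_no: part of the PRIMARY KEY, which implies NOT NULL → not nullable.
- dosage: CHECK does not forbid NULL (a CHECK constraint passes when its expression is NULL) → nullable.
- status: part of the PRIMARY KEY, which implies NOT NULL → not nullable.
- duration: no NOT NULL constraint applies → nullable.
- diagnosis_id: part of the PRIMARY KEY, which implies NOT NULL → not nullable.
- name: CHECK does not forbid NULL (a CHECK constraint passes when its expression is NULL) → nullable.
- provider: no NOT NULL constraint applies → nullable.
- value: declared NOT NULL → not nullable.
- mrn: no NOT NULL constraint applies → nullable.
- specialty: UNIQUE does not imply NOT NULL → nullable.

dob, dosage, duration, name, provider, mrn, specialty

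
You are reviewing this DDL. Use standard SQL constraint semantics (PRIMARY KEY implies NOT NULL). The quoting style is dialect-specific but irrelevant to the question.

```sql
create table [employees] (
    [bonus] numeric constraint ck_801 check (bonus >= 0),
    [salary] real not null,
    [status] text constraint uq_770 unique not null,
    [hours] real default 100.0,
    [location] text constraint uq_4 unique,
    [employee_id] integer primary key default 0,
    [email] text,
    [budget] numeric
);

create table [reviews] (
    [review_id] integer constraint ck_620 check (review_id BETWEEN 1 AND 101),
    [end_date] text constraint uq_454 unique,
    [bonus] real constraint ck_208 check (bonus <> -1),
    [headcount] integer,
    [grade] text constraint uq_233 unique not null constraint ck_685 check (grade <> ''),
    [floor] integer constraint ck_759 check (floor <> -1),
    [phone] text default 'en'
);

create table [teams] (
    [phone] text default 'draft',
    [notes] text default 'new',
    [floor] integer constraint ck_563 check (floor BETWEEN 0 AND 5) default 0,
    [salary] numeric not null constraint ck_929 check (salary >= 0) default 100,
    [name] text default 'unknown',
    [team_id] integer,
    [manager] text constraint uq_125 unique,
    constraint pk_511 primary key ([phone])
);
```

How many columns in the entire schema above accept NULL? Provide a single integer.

16

employees: 5 nullable (bonus, hours, location, email, budget — PK (employee_id) and explicit NOT NULL columns excluded).
reviews: 6 nullable (review_id, end_date, bonus, headcount, floor, phone — PK none and explicit NOT NULL columns excluded).
teams: 5 nullable (notes, floor, name, team_id, manager — PK (phone) and explicit NOT NULL columns excluded).
Total: 5 + 6 + 5 = 16.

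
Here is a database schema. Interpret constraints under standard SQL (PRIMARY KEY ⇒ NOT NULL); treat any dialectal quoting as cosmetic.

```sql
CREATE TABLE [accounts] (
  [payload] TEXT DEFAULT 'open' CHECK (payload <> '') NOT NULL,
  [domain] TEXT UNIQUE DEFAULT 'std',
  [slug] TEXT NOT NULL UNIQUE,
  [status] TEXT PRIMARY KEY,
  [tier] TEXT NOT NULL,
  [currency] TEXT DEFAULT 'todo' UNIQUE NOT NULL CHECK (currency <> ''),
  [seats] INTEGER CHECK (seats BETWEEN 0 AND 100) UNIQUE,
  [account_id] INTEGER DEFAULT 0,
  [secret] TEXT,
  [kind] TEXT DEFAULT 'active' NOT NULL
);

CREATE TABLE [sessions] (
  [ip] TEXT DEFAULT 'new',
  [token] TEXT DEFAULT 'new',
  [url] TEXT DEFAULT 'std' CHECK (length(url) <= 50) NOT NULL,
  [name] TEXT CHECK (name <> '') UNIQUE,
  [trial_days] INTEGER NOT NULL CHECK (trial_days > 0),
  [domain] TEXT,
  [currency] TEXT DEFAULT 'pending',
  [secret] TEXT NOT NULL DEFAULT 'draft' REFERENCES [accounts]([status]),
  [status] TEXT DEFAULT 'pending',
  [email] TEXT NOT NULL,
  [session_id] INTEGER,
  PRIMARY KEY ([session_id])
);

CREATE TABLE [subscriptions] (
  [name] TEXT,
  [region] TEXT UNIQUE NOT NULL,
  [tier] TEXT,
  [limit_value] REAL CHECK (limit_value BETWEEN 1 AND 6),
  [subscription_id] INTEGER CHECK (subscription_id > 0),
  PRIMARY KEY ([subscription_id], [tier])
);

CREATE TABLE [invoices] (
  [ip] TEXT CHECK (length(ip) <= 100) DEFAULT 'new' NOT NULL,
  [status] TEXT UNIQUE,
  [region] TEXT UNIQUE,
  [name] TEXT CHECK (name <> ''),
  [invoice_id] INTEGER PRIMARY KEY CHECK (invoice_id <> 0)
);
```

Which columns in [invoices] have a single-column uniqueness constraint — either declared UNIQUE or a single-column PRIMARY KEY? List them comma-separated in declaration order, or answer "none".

status, region, invoice_id

- ip: no UNIQUE or single-column PK constraint.
- status: declared UNIQUE → unique.
- region: declared UNIQUE → unique.
- name: no UNIQUE or single-column PK constraint.
- invoice_id: single-column PRIMARY KEY → unique.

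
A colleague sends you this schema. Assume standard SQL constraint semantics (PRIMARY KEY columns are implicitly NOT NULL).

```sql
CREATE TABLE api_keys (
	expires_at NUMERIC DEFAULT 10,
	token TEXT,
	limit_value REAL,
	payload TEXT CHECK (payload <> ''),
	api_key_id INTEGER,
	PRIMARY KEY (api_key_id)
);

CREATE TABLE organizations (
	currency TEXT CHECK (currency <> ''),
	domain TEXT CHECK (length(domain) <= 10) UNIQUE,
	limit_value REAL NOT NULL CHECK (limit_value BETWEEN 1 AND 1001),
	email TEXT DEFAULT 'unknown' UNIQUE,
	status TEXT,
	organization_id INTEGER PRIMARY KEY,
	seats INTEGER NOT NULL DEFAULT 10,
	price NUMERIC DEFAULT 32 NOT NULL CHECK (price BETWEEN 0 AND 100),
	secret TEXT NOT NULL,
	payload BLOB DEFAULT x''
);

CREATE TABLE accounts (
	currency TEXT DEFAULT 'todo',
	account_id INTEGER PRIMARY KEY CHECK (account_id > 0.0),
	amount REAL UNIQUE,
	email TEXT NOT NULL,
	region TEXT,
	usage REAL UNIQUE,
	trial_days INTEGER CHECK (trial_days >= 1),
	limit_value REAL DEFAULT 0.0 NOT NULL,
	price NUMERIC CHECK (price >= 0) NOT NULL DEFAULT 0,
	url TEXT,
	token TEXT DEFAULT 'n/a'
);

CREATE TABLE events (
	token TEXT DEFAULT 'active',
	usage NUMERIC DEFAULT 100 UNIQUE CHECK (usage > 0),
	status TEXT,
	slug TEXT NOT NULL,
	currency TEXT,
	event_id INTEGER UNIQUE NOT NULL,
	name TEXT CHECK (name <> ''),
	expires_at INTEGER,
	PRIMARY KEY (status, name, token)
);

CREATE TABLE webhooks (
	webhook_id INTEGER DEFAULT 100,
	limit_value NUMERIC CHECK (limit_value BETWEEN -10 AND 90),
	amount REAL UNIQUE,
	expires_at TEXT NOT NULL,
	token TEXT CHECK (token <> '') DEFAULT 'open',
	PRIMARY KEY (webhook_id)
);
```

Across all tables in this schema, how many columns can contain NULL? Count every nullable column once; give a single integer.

22

api_keys: 4 nullable (expires_at, token, limit_value, payload — PK (api_key_id) and explicit NOT NULL columns excluded).
organizations: 5 nullable (currency, domain, email, status, payload — PK (organization_id) and explicit NOT NULL columns excluded).
accounts: 7 nullable (currency, amount, region, usage, trial_days, url, token — PK (account_id) and explicit NOT NULL columns excluded).
events: 3 nullable (usage, currency, expires_at — PK (status, name, token) and explicit NOT NULL columns excluded).
webhooks: 3 nullable (limit_value, amount, token — PK (webhook_id) and explicit NOT NULL columns excluded).
Total: 4 + 5 + 7 + 3 + 3 = 22.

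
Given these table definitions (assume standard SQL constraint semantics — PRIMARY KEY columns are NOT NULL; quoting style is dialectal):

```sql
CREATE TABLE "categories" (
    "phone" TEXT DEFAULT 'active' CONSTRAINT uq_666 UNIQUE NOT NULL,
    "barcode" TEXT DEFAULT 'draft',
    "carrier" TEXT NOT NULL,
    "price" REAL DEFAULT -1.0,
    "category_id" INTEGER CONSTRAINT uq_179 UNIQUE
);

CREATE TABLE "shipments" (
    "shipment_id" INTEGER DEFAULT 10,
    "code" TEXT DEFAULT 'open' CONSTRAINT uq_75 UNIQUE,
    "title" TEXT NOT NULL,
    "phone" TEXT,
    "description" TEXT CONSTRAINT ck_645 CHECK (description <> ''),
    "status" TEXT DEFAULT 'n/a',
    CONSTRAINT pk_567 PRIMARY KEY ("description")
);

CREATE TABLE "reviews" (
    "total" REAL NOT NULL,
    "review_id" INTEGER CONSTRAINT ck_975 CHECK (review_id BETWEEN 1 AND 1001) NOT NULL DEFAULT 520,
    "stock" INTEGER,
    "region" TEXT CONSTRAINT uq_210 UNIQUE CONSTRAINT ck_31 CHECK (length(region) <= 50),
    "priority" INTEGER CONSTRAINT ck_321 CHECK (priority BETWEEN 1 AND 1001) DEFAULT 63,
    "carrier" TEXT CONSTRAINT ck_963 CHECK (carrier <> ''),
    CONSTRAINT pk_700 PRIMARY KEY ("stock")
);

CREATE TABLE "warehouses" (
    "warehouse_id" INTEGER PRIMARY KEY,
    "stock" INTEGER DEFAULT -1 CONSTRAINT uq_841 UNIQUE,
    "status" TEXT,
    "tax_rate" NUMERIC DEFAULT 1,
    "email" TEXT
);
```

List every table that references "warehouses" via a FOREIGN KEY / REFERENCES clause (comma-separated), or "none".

No REFERENCES clause anywhere in the schema names warehouses.

none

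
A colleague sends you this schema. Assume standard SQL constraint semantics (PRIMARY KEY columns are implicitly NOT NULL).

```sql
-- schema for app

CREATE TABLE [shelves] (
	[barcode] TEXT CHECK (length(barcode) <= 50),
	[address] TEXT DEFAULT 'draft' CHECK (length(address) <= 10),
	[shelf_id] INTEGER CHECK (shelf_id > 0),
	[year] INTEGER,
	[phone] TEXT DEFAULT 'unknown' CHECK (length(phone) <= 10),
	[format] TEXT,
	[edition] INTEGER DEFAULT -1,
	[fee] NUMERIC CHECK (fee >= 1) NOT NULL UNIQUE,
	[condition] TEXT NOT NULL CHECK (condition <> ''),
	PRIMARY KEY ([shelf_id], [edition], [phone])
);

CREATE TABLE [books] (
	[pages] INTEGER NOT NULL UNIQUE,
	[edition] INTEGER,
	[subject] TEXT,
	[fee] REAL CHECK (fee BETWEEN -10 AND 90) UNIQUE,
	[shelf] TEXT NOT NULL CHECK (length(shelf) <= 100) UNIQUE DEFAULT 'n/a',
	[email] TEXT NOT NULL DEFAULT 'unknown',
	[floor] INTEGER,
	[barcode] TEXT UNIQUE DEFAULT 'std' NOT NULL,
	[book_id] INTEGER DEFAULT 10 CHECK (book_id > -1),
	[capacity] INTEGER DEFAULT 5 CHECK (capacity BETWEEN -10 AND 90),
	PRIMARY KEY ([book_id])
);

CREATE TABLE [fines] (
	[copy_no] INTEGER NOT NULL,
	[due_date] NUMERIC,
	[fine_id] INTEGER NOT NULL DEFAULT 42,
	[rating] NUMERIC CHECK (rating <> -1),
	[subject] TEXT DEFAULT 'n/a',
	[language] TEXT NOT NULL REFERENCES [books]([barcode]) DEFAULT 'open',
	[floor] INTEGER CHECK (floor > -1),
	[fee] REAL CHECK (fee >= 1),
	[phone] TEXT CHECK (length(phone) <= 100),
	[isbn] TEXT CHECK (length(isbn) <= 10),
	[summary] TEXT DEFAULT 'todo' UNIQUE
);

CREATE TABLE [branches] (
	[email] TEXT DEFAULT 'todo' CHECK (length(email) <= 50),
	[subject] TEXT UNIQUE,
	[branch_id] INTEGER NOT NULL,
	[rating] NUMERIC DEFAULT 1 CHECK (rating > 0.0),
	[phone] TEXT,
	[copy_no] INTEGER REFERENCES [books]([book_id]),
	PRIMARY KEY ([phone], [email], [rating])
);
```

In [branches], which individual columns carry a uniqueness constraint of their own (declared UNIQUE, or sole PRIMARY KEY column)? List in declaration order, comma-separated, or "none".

subject

- email: part of a composite PRIMARY KEY — only the tuple is unique, not this column on its own.
- subject: declared UNIQUE → unique.
- branch_id: no UNIQUE or single-column PK constraint.
- rating: part of a composite PRIMARY KEY — only the tuple is unique, not this column on its own.
- phone: part of a composite PRIMARY KEY — only the tuple is unique, not this column on its own.
- copy_no: no UNIQUE or single-column PK constraint.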